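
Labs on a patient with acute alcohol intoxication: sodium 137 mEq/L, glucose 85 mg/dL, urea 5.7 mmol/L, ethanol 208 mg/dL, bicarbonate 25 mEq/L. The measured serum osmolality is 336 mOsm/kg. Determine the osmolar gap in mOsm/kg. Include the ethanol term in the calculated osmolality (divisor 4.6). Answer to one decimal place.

Calculated osmolality = 2·Na + glucose/18 + urea + ethanol/4.6
= 2·137 + 85/18 + 5.7 + 208/4.6
= 274 + 4.72 + 5.70 + 45.22
= 329.64 mOsm/kg ≈ 329.6 mOsm/kg
Osmolar gap = measured − calculated = 336 − 329.6 = 6.4 mOsm/kg

6.4 mOsm/kg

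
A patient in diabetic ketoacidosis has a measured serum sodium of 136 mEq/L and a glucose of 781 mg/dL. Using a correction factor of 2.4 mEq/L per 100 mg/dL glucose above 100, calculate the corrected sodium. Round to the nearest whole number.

Corrected Na = measured Na + 2.4 · (glucose − 100)/100
= 136 + 2.4 · (781 − 100)/100
= 136 + 16.3
= 152.3 mEq/L

152 mEq/L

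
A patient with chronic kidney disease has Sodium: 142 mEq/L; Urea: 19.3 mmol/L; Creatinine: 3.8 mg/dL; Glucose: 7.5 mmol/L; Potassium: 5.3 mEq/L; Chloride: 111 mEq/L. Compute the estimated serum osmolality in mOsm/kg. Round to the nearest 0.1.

310.8 mOsm/kg

Calculated osmolality = 2·Na + glucose + urea
= 2·142 + 7.5 + 19.3
= 284 + 7.50 + 19.30
= 310.8 mOsm/kg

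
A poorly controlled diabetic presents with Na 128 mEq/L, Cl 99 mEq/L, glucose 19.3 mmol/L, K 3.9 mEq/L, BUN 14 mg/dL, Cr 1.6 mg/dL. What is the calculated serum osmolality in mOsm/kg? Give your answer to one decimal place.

Calculated osmolality = 2·Na + glucose + BUN/2.8
= 2·128 + 19.3 + 14/2.8
= 256 + 19.30 + 5
= 280.3 mOsm/kg

280.3 mOsm/kg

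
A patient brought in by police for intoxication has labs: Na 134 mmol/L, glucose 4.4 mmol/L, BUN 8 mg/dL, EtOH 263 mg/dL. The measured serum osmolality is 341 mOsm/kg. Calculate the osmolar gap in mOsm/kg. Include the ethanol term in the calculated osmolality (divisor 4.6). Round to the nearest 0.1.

8.6 mOsm/kg

Calculated osmolality = 2·Na + glucose + BUN/2.8 + ethanol/4.6
= 2·134 + 4.4 + 8/2.8 + 263/4.6
= 268 + 4.40 + 2.86 + 57.17
= 332.43 mOsm/kg ≈ 332.4 mOsm/kg
Osmolar gap = measured − calculated = 341 − 332.4 = 8.6 mOsm/kg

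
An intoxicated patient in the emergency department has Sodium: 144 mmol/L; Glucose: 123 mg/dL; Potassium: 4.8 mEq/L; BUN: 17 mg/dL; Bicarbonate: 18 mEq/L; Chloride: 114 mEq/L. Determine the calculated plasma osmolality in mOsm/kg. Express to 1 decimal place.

Calculated osmolality = 2·Na + glucose/18 + BUN/2.8
= 2·144 + 123/18 + 17/2.8
= 288 + 6.83 + 6.07
= 300.9 mOsm/kg

300.9 mOsm/kg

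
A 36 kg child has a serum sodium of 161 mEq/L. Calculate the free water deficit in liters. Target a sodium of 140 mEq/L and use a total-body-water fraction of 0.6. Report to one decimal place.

TBW = 0.6 · 36 = 21.6 L
Free water deficit = TBW · (Na/140 − 1)
= 21.6 · (161/140 − 1)
= 21.6 · 0.15
= 3.24 L

3.2 L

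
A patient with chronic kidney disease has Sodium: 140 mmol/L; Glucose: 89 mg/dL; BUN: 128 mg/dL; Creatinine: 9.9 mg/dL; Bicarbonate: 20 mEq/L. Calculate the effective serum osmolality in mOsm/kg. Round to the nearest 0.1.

Effective osmolality excludes urea (freely permeant across cell membranes):
2·Na + glucose/18
= 2·140 + 89/18
= 280 + 4.94
= 284.94 mOsm/kg

284.9 mOsm/kg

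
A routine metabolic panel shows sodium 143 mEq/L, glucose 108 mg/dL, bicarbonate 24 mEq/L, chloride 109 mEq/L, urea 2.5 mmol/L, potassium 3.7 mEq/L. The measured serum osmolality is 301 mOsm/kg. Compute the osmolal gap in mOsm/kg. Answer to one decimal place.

Calculated osmolality = 2·Na + glucose/18 + urea
= 2·143 + 108/18 + 2.5
= 286 + 6 + 2.50
= 294.5 mOsm/kg ≈ 294.5 mOsm/kg
Osmolar gap = measured − calculated = 301 − 294.5 = 6.5 mOsm/kg

6.5 mOsm/kg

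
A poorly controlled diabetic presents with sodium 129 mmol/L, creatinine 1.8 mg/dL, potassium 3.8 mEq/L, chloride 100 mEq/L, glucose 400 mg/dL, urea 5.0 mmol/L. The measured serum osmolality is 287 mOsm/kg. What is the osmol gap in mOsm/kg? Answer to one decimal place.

Calculated osmolality = 2·Na + glucose/18 + urea
= 2·129 + 400/18 + 5
= 258 + 22.22 + 5
= 285.22 mOsm/kg ≈ 285.2 mOsm/kg
Osmolar gap = measured − calculated = 287 − 285.2 = 1.8 mOsm/kg

1.8 mOsm/kg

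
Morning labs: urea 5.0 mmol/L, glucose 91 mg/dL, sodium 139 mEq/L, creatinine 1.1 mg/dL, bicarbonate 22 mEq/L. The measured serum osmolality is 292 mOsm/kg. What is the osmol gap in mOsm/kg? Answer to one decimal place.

3.9 mOsm/kg

Calculated osmolality = 2·Na + glucose/18 + urea
= 2·139 + 91/18 + 5
= 278 + 5.06 + 5
= 288.06 mOsm/kg ≈ 288.1 mOsm/kg
Osmolar gap = measured − calculated = 292 − 288.1 = 3.9 mOsm/kg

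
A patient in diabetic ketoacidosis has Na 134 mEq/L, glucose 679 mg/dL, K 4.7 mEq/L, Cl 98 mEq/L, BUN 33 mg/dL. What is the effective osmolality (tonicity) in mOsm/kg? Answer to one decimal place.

Effective osmolality excludes urea (freely permeant across cell membranes):
2·Na + glucose/18
= 2·134 + 679/18
= 268 + 37.72
= 305.72 mOsm/kg

305.7 mOsm/kg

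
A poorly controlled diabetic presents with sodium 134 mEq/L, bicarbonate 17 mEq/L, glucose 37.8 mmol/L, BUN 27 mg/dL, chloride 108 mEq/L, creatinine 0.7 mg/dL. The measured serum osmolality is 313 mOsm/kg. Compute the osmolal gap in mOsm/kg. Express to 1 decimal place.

Calculated osmolality = 2·Na + glucose + BUN/2.8
= 2·134 + 37.8 + 27/2.8
= 268 + 37.80 + 9.64
= 315.44 mOsm/kg ≈ 315.4 mOsm/kg
Osmolar gap = measured − calculated = 313 − 315.4 = -2.4 mOsm/kg

-2.4 mOsm/kg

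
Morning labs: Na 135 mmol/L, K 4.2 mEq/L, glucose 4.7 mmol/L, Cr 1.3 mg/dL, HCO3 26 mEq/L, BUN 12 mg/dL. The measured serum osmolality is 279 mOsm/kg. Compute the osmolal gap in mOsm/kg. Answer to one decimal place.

Calculated osmolality = 2·Na + glucose + BUN/2.8
= 2·135 + 4.7 + 12/2.8
= 270 + 4.70 + 4.29
= 278.99 mOsm/kg ≈ 279.0 mOsm/kg
Osmolar gap = measured − calculated = 279 − 279.0 = 0.0 mOsm/kg

0.0 mOsm/kg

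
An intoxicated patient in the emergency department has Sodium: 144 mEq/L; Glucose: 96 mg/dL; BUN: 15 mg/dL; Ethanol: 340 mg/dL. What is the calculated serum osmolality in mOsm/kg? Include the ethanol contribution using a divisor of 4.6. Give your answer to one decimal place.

372.6 mOsm/kg

Calculated osmolality = 2·Na + glucose/18 + BUN/2.8 + ethanol/4.6
= 2·144 + 96/18 + 15/2.8 + 340/4.6
= 288 + 5.33 + 5.36 + 73.91
= 372.6 mOsm/kg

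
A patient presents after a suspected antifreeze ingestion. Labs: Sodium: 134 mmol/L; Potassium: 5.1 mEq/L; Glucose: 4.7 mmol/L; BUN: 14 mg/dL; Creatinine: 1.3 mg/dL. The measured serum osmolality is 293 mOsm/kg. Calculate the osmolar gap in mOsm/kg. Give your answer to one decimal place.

Calculated osmolality = 2·Na + glucose + BUN/2.8
= 2·134 + 4.7 + 14/2.8
= 268 + 4.70 + 5
= 277.7 mOsm/kg ≈ 277.7 mOsm/kg
Osmolar gap = measured − calculated = 293 − 277.7 = 15.3 mOsm/kg

15.3 mOsm/kg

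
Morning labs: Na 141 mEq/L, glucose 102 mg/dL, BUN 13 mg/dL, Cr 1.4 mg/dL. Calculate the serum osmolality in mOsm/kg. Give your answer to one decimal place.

292.3 mOsm/kg

Calculated osmolality = 2·Na + glucose/18 + BUN/2.8
= 2·141 + 102/18 + 13/2.8
= 282 + 5.67 + 4.64
= 292.31 mOsm/kg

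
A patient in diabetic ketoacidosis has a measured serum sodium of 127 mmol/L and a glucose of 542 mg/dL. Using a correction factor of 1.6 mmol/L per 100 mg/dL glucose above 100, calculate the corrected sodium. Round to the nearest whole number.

Corrected Na = measured Na + 1.6 · (glucose − 100)/100
= 127 + 1.6 · (542 − 100)/100
= 127 + 7.1
= 134.1 mmol/L

134 mmol/L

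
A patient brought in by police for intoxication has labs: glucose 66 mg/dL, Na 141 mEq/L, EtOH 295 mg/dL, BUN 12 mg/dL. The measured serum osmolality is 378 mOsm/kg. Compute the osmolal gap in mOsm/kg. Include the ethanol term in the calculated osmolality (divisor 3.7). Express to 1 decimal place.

Calculated osmolality = 2·Na + glucose/18 + BUN/2.8 + ethanol/3.7
= 2·141 + 66/18 + 12/2.8 + 295/3.7
= 282 + 3.67 + 4.29 + 79.73
= 369.69 mOsm/kg ≈ 369.7 mOsm/kg
Osmolar gap = measured − calculated = 378 − 369.7 = 8.3 mOsm/kg

8.3 mOsm/kg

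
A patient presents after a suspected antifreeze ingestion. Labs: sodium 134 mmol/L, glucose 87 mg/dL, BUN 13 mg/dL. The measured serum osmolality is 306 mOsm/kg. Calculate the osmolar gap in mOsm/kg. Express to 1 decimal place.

28.5 mOsm/kg

Calculated osmolality = 2·Na + glucose/18 + BUN/2.8
= 2·134 + 87/18 + 13/2.8
= 268 + 4.83 + 4.64
= 277.47 mOsm/kg ≈ 277.5 mOsm/kg
Osmolar gap = measured − calculated = 306 − 277.5 = 28.5 mOsm/kg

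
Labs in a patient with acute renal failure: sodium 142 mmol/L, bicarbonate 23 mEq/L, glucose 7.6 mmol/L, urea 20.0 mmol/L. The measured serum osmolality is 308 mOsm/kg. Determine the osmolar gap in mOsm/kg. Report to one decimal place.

Calculated osmolality = 2·Na + glucose + urea
= 2·142 + 7.6 + 20
= 284 + 7.60 + 20
= 311.6 mOsm/kg ≈ 311.6 mOsm/kg
Osmolar gap = measured − calculated = 308 − 311.6 = -3.6 mOsm/kg

-3.6 mOsm/kg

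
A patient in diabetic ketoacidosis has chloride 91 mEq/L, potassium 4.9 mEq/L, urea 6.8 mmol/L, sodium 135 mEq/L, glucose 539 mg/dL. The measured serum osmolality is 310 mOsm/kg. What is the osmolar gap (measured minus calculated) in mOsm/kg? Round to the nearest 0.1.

3.3 mOsm/kg

Calculated osmolality = 2·Na + glucose/18 + urea
= 2·135 + 539/18 + 6.8
= 270 + 29.94 + 6.80
= 306.74 mOsm/kg ≈ 306.7 mOsm/kg
Osmolar gap = measured − calculated = 310 − 306.7 = 3.3 mOsm/kg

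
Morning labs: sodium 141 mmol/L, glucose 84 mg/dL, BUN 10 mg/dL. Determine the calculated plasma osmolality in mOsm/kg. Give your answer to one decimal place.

Calculated osmolality = 2·Na + glucose/18 + BUN/2.8
= 2·141 + 84/18 + 10/2.8
= 282 + 4.67 + 3.57
= 290.24 mOsm/kg

290.2 mOsm/kg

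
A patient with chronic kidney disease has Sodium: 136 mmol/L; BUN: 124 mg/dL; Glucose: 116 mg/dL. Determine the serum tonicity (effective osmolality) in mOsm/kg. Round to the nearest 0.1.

278.4 mOsm/kg

Effective osmolality excludes urea (freely permeant across cell membranes):
2·Na + glucose/18
= 2·136 + 116/18
= 272 + 6.44
= 278.44 mOsm/kg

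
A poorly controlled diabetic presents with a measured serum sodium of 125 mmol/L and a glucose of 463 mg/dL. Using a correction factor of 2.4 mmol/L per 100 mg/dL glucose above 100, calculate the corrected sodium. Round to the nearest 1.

Corrected Na = measured Na + 2.4 · (glucose − 100)/100
= 125 + 2.4 · (463 − 100)/100
= 125 + 8.7
= 133.7 mmol/L

134 mmol/L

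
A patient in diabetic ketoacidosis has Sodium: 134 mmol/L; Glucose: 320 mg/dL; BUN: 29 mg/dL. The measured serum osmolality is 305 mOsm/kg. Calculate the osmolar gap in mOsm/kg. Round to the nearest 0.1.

Calculated osmolality = 2·Na + glucose/18 + BUN/2.8
= 2·134 + 320/18 + 29/2.8
= 268 + 17.78 + 10.36
= 296.14 mOsm/kg ≈ 296.1 mOsm/kg
Osmolar gap = measured − calculated = 305 − 296.1 = 8.9 mOsm/kg

8.9 mOsm/kg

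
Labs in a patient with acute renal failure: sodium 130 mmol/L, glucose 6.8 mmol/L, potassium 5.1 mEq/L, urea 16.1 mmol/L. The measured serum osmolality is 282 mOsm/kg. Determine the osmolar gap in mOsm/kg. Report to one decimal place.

Calculated osmolality = 2·Na + glucose + urea
= 2·130 + 6.8 + 16.1
= 260 + 6.80 + 16.10
= 282.9 mOsm/kg ≈ 282.9 mOsm/kg
Osmolar gap = measured − calculated = 282 − 282.9 = -0.9 mOsm/kg

-0.9 mOsm/kg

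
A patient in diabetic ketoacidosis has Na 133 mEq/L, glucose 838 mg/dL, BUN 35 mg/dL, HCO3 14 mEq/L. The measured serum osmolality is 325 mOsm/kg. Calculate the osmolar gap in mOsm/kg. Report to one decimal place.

-0.1 mOsm/kg

Calculated osmolality = 2·Na + glucose/18 + BUN/2.8
= 2·133 + 838/18 + 35/2.8
= 266 + 46.56 + 12.50
= 325.06 mOsm/kg ≈ 325.1 mOsm/kg
Osmolar gap = measured − calculated = 325 − 325.1 = -0.1 mOsm/kg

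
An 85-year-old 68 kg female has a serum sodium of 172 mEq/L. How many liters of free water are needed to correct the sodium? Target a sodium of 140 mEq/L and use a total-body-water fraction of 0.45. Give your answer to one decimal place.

7.0 L

TBW = 0.45 · 68 = 30.6 L
Free water deficit = TBW · (Na/140 − 1)
= 30.6 · (172/140 − 1)
= 30.6 · 0.2286
= 7 L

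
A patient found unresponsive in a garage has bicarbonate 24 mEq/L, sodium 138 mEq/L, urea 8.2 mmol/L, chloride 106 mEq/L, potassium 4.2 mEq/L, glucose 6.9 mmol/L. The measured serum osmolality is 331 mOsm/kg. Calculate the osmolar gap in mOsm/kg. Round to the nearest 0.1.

Calculated osmolality = 2·Na + glucose + urea
= 2·138 + 6.9 + 8.2
= 276 + 6.90 + 8.20
= 291.1 mOsm/kg ≈ 291.1 mOsm/kg
Osmolar gap = measured − calculated = 331 − 291.1 = 39.9 mOsm/kg

39.9 mOsm/kg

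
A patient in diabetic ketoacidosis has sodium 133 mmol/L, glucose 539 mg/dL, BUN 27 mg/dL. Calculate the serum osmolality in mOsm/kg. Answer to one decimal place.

Calculated osmolality = 2·Na + glucose/18 + BUN/2.8
= 2·133 + 539/18 + 27/2.8
= 266 + 29.94 + 9.64
= 305.58 mOsm/kg

305.6 mOsm/kg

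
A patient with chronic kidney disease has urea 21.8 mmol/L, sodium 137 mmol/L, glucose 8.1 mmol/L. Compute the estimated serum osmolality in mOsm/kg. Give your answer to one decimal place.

303.9 mOsm/kg

Calculated osmolality = 2·Na + glucose + urea
= 2·137 + 8.1 + 21.8
= 274 + 8.10 + 21.80
= 303.9 mOsm/kg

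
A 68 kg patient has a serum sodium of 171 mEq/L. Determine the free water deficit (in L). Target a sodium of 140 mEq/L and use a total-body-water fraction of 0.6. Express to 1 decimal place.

TBW = 0.6 · 68 = 40.8 L
Free water deficit = TBW · (Na/140 − 1)
= 40.8 · (171/140 − 1)
= 40.8 · 0.2214
= 9.03 L

9.0 L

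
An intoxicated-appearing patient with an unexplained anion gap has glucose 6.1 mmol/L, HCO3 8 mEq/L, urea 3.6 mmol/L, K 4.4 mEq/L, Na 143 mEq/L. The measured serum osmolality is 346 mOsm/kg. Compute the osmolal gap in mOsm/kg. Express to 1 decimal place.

Calculated osmolality = 2·Na + glucose + urea
= 2·143 + 6.1 + 3.6
= 286 + 6.10 + 3.60
= 295.7 mOsm/kg ≈ 295.7 mOsm/kg
Osmolar gap = measured − calculated = 346 − 295.7 = 50.3 mOsm/kg

50.3 mOsm/kg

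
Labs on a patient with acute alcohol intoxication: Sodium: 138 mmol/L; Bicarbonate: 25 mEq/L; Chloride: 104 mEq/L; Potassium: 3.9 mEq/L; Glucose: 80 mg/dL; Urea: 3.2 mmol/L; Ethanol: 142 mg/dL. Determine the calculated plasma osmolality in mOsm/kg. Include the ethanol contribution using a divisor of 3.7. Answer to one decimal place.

Calculated osmolality = 2·Na + glucose/18 + urea + ethanol/3.7
= 2·138 + 80/18 + 3.2 + 142/3.7
= 276 + 4.44 + 3.20 + 38.38
= 322.02 mOsm/kg

322.0 mOsm/kg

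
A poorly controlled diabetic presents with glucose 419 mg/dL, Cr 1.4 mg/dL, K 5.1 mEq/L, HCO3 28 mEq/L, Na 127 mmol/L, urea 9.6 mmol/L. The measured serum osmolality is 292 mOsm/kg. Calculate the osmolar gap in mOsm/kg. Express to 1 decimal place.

5.1 mOsm/kg

Calculated osmolality = 2·Na + glucose/18 + urea
= 2·127 + 419/18 + 9.6
= 254 + 23.28 + 9.60
= 286.88 mOsm/kg ≈ 286.9 mOsm/kg
Osmolar gap = measured − calculated = 292 − 286.9 = 5.1 mOsm/kg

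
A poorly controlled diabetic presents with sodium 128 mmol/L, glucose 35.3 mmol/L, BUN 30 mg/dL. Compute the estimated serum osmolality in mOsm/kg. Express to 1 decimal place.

Calculated osmolality = 2·Na + glucose + BUN/2.8
= 2·128 + 35.3 + 30/2.8
= 256 + 35.30 + 10.71
= 302.01 mOsm/kg

302.0 mOsm/kg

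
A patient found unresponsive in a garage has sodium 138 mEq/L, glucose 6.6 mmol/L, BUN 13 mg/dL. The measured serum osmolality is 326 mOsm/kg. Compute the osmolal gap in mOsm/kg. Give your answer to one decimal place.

Calculated osmolality = 2·Na + glucose + BUN/2.8
= 2·138 + 6.6 + 13/2.8
= 276 + 6.60 + 4.64
= 287.24 mOsm/kg ≈ 287.2 mOsm/kg
Osmolar gap = measured − calculated = 326 − 287.2 = 38.8 mOsm/kg

38.8 mOsm/kg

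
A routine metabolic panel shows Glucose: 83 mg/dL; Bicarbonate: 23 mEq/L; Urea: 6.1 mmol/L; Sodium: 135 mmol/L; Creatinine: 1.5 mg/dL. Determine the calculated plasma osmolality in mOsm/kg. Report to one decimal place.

Calculated osmolality = 2·Na + glucose/18 + urea
= 2·135 + 83/18 + 6.1
= 270 + 4.61 + 6.10
= 280.71 mOsm/kg

280.7 mOsm/kg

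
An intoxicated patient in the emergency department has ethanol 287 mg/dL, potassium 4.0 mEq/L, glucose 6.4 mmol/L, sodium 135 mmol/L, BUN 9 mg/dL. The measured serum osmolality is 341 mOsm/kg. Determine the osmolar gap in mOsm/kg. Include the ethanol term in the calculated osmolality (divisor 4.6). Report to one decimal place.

Calculated osmolality = 2·Na + glucose + BUN/2.8 + ethanol/4.6
= 2·135 + 6.4 + 9/2.8 + 287/4.6
= 270 + 6.40 + 3.21 + 62.39
= 342 mOsm/kg ≈ 342.0 mOsm/kg
Osmolar gap = measured − calculated = 341 − 342.0 = -1.0 mOsm/kg

-1.0 mOsm/kg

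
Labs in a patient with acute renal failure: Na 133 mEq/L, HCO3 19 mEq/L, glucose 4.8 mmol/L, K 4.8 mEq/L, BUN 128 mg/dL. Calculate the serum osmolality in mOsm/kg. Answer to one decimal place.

Calculated osmolality = 2·Na + glucose + BUN/2.8
= 2·133 + 4.8 + 128/2.8
= 266 + 4.80 + 45.71
= 316.51 mOsm/kg

316.5 mOsm/kg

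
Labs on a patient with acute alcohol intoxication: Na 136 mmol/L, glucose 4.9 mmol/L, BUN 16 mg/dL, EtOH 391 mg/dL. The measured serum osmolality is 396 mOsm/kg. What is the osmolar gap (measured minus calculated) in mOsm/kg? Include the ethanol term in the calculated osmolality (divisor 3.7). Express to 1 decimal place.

Calculated osmolality = 2·Na + glucose + BUN/2.8 + ethanol/3.7
= 2·136 + 4.9 + 16/2.8 + 391/3.7
= 272 + 4.90 + 5.71 + 105.68
= 388.29 mOsm/kg ≈ 388.3 mOsm/kg
Osmolar gap = measured − calculated = 396 − 388.3 = 7.7 mOsm/kg

7.7 mOsm/kg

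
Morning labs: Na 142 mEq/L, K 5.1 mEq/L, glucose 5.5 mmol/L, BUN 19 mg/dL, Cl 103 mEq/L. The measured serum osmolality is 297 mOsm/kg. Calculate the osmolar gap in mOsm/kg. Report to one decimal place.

0.7 mOsm/kg

Calculated osmolality = 2·Na + glucose + BUN/2.8
= 2·142 + 5.5 + 19/2.8
= 284 + 5.50 + 6.79
= 296.29 mOsm/kg ≈ 296.3 mOsm/kg
Osmolar gap = measured − calculated = 297 − 296.3 = 0.7 mOsm/kg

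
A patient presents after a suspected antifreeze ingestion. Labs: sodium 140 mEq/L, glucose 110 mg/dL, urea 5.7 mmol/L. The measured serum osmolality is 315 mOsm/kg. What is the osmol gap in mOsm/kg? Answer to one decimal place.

Calculated osmolality = 2·Na + glucose/18 + urea
= 2·140 + 110/18 + 5.7
= 280 + 6.11 + 5.70
= 291.81 mOsm/kg ≈ 291.8 mOsm/kg
Osmolar gap = measured − calculated = 315 − 291.8 = 23.2 mOsm/kg

23.2 mOsm/kg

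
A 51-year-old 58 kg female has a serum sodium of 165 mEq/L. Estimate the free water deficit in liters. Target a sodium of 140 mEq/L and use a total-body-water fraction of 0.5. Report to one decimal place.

TBW = 0.5 · 58 = 29 L
Free water deficit = TBW · (Na/140 − 1)
= 29 · (165/140 − 1)
= 29 · 0.1786
= 5.18 L

5.2 L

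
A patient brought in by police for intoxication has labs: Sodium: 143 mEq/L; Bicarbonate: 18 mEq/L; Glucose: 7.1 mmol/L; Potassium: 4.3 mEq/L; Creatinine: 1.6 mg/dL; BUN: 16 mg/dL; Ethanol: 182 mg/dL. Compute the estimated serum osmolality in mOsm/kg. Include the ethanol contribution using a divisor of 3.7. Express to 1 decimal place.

Calculated osmolality = 2·Na + glucose + BUN/2.8 + ethanol/3.7
= 2·143 + 7.1 + 16/2.8 + 182/3.7
= 286 + 7.10 + 5.71 + 49.19
= 348 mOsm/kg

348.0 mOsm/kg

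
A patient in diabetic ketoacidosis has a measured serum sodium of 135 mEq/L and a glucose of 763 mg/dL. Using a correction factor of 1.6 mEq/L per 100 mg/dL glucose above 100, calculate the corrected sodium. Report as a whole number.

Corrected Na = measured Na + 1.6 · (glucose − 100)/100
= 135 + 1.6 · (763 − 100)/100
= 135 + 10.6
= 145.6 mEq/L

146 mEq/L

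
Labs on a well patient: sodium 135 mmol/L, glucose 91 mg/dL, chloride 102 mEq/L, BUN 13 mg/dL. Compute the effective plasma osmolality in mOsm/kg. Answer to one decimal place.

Effective osmolality excludes urea (freely permeant across cell membranes):
2·Na + glucose/18
= 2·135 + 91/18
= 270 + 5.06
= 275.06 mOsm/kg

275.1 mOsm/kg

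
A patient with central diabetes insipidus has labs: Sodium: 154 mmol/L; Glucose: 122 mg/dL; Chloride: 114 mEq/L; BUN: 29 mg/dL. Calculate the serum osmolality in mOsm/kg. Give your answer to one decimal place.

325.1 mOsm/kg

Calculated osmolality = 2·Na + glucose/18 + BUN/2.8
= 2·154 + 122/18 + 29/2.8
= 308 + 6.78 + 10.36
= 325.14 mOsm/kg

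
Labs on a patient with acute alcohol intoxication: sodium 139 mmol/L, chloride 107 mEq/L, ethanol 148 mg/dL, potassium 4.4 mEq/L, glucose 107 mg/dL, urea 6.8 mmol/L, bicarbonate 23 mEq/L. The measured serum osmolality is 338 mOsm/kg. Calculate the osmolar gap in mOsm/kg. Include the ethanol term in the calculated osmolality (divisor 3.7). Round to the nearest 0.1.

7.3 mOsm/kg

Calculated osmolality = 2·Na + glucose/18 + urea + ethanol/3.7
= 2·139 + 107/18 + 6.8 + 148/3.7
= 278 + 5.94 + 6.80 + 40
= 330.74 mOsm/kg ≈ 330.7 mOsm/kg
Osmolar gap = measured − calculated = 338 − 330.7 = 7.3 mOsm/kg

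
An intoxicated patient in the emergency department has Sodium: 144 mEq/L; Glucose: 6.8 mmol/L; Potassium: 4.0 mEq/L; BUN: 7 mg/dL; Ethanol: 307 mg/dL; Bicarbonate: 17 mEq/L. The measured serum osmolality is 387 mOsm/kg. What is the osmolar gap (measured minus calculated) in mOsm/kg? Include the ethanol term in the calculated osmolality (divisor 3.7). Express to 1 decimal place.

6.7 mOsm/kg

Calculated osmolality = 2·Na + glucose + BUN/2.8 + ethanol/3.7
= 2·144 + 6.8 + 7/2.8 + 307/3.7
= 288 + 6.80 + 2.50 + 82.97
= 380.27 mOsm/kg ≈ 380.3 mOsm/kg
Osmolar gap = measured − calculated = 387 − 380.3 = 6.7 mOsm/kg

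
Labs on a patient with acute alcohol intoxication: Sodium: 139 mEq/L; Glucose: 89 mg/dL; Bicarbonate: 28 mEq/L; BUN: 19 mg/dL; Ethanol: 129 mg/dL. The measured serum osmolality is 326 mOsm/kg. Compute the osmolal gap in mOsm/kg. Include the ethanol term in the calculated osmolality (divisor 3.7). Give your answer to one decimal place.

Calculated osmolality = 2·Na + glucose/18 + BUN/2.8 + ethanol/3.7
= 2·139 + 89/18 + 19/2.8 + 129/3.7
= 278 + 4.94 + 6.79 + 34.86
= 324.59 mOsm/kg ≈ 324.6 mOsm/kg
Osmolar gap = measured − calculated = 326 − 324.6 = 1.4 mOsm/kg

1.4 mOsm/kg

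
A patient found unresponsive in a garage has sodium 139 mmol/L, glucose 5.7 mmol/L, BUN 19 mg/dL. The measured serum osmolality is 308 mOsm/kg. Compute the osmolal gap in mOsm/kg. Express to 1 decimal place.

17.5 mOsm/kg

Calculated osmolality = 2·Na + glucose + BUN/2.8
= 2·139 + 5.7 + 19/2.8
= 278 + 5.70 + 6.79
= 290.49 mOsm/kg ≈ 290.5 mOsm/kg
Osmolar gap = measured − calculated = 308 − 290.5 = 17.5 mOsm/kg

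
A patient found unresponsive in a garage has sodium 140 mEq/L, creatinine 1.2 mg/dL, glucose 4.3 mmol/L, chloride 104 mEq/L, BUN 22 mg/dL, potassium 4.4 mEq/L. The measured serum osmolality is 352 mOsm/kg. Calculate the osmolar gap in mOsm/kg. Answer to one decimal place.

Calculated osmolality = 2·Na + glucose + BUN/2.8
= 2·140 + 4.3 + 22/2.8
= 280 + 4.30 + 7.86
= 292.16 mOsm/kg ≈ 292.2 mOsm/kg
Osmolar gap = measured − calculated = 352 − 292.2 = 59.8 mOsm/kg

59.8 mOsm/kg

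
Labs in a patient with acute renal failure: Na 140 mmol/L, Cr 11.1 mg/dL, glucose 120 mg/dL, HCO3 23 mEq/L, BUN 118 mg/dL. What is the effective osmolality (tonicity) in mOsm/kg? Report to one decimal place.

286.7 mOsm/kg

Effective osmolality excludes urea (freely permeant across cell membranes):
2·Na + glucose/18
= 2·140 + 120/18
= 280 + 6.67
= 286.67 mOsm/kg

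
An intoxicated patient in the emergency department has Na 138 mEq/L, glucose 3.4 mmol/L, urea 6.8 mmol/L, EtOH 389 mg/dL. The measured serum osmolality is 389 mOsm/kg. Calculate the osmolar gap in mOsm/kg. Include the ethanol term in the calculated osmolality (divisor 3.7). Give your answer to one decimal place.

Calculated osmolality = 2·Na + glucose + urea + ethanol/3.7
= 2·138 + 3.4 + 6.8 + 389/3.7
= 276 + 3.40 + 6.80 + 105.14
= 391.34 mOsm/kg ≈ 391.3 mOsm/kg
Osmolar gap = measured − calculated = 389 − 391.3 = -2.3 mOsm/kg

-2.3 mOsm/kg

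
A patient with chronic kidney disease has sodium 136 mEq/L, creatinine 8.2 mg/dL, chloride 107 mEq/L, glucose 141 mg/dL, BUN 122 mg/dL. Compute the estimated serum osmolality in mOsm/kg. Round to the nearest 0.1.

323.4 mOsm/kg

Calculated osmolality = 2·Na + glucose/18 + BUN/2.8
= 2·136 + 141/18 + 122/2.8
= 272 + 7.83 + 43.57
= 323.4 mOsm/kg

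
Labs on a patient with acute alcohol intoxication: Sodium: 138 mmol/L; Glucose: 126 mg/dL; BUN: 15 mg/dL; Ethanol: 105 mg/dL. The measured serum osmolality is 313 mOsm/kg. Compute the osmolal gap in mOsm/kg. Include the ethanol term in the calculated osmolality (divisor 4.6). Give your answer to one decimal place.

1.8 mOsm/kg

Calculated osmolality = 2·Na + glucose/18 + BUN/2.8 + ethanol/4.6
= 2·138 + 126/18 + 15/2.8 + 105/4.6
= 276 + 7 + 5.36 + 22.83
= 311.19 mOsm/kg ≈ 311.2 mOsm/kg
Osmolar gap = measured − calculated = 313 − 311.2 = 1.8 mOsm/kg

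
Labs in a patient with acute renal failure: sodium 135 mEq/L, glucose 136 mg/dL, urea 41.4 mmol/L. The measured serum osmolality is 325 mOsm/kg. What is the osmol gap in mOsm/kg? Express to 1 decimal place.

Calculated osmolality = 2·Na + glucose/18 + urea
= 2·135 + 136/18 + 41.4
= 270 + 7.56 + 41.40
= 318.96 mOsm/kg ≈ 319.0 mOsm/kg
Osmolar gap = measured − calculated = 325 − 319.0 = 6.0 mOsm/kg

6.0 mOsm/kg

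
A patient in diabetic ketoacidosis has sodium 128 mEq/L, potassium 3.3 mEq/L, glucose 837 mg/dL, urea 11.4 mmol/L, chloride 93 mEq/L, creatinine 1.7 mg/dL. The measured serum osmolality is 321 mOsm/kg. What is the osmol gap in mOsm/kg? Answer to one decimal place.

7.1 mOsm/kg

Calculated osmolality = 2·Na + glucose/18 + urea
= 2·128 + 837/18 + 11.4
= 256 + 46.50 + 11.40
= 313.9 mOsm/kg ≈ 313.9 mOsm/kg
Osmolar gap = measured − calculated = 321 − 313.9 = 7.1 mOsm/kg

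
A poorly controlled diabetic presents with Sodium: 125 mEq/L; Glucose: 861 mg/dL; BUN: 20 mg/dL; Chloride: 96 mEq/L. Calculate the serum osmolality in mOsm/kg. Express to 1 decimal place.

Calculated osmolality = 2·Na + glucose/18 + BUN/2.8
= 2·125 + 861/18 + 20/2.8
= 250 + 47.83 + 7.14
= 304.97 mOsm/kg

305.0 mOsm/kg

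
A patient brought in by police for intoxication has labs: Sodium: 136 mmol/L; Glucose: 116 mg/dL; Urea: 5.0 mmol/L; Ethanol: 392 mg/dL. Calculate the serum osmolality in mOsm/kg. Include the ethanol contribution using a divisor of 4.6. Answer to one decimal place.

Calculated osmolality = 2·Na + glucose/18 + urea + ethanol/4.6
= 2·136 + 116/18 + 5 + 392/4.6
= 272 + 6.44 + 5 + 85.22
= 368.66 mOsm/kg

368.7 mOsm/kg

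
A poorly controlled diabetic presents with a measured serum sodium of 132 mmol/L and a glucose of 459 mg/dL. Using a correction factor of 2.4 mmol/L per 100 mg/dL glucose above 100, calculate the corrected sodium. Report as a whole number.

141 mmol/L

Corrected Na = measured Na + 2.4 · (glucose − 100)/100
= 132 + 2.4 · (459 − 100)/100
= 132 + 8.6
= 140.6 mmol/L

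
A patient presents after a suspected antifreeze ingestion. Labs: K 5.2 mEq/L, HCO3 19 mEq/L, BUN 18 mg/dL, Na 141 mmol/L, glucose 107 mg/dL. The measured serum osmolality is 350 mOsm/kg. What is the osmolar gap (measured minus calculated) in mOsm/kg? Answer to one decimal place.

Calculated osmolality = 2·Na + glucose/18 + BUN/2.8
= 2·141 + 107/18 + 18/2.8
= 282 + 5.94 + 6.43
= 294.37 mOsm/kg ≈ 294.4 mOsm/kg
Osmolar gap = measured − calculated = 350 − 294.4 = 55.6 mOsm/kg

55.6 mOsm/kg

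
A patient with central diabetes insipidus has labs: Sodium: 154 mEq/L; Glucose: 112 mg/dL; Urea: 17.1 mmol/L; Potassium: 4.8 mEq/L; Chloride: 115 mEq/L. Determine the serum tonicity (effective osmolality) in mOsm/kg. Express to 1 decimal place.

Effective osmolality excludes urea (freely permeant across cell membranes):
2·Na + glucose/18
= 2·154 + 112/18
= 308 + 6.22
= 314.22 mOsm/kg

314.2 mOsm/kg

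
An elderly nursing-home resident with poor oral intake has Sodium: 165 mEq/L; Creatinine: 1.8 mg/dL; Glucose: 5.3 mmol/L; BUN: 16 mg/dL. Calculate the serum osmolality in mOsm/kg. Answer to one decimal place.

341.0 mOsm/kg

Calculated osmolality = 2·Na + glucose + BUN/2.8
= 2·165 + 5.3 + 16/2.8
= 330 + 5.30 + 5.71
= 341.01 mOsm/kg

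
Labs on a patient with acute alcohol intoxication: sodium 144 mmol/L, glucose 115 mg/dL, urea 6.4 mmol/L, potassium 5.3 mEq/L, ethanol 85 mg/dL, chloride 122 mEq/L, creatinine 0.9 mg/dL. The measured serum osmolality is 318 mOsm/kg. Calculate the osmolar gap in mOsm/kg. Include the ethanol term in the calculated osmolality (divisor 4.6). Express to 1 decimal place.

Calculated osmolality = 2·Na + glucose/18 + urea + ethanol/4.6
= 2·144 + 115/18 + 6.4 + 85/4.6
= 288 + 6.39 + 6.40 + 18.48
= 319.27 mOsm/kg ≈ 319.3 mOsm/kg
Osmolar gap = measured − calculated = 318 − 319.3 = -1.3 mOsm/kg

-1.3 mOsm/kg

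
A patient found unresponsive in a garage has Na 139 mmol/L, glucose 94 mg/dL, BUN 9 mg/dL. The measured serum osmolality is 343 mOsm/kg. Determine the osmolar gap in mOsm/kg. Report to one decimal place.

Calculated osmolality = 2·Na + glucose/18 + BUN/2.8
= 2·139 + 94/18 + 9/2.8
= 278 + 5.22 + 3.21
= 286.43 mOsm/kg ≈ 286.4 mOsm/kg
Osmolar gap = measured − calculated = 343 − 286.4 = 56.6 mOsm/kg

56.6 mOsm/kg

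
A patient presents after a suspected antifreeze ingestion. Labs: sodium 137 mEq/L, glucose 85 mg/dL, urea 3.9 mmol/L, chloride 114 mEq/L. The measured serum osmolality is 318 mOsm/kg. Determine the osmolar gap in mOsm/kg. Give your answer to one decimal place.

35.4 mOsm/kg

Calculated osmolality = 2·Na + glucose/18 + urea
= 2·137 + 85/18 + 3.9
= 274 + 4.72 + 3.90
= 282.62 mOsm/kg ≈ 282.6 mOsm/kg
Osmolar gap = measured − calculated = 318 − 282.6 = 35.4 mOsm/kg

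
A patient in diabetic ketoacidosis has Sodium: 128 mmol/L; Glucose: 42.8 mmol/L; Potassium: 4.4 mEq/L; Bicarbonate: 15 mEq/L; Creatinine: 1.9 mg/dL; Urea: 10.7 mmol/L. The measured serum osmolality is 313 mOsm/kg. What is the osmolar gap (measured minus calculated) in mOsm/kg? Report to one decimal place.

Calculated osmolality = 2·Na + glucose + urea
= 2·128 + 42.8 + 10.7
= 256 + 42.80 + 10.70
= 309.5 mOsm/kg ≈ 309.5 mOsm/kg
Osmolar gap = measured − calculated = 313 − 309.5 = 3.5 mOsm/kg

3.5 mOsm/kg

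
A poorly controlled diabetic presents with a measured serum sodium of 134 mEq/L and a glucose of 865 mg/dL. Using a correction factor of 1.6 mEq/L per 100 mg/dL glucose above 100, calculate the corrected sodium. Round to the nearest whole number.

Corrected Na = measured Na + 1.6 · (glucose − 100)/100
= 134 + 1.6 · (865 − 100)/100
= 134 + 12.2
= 146.2 mEq/L

146 mEq/L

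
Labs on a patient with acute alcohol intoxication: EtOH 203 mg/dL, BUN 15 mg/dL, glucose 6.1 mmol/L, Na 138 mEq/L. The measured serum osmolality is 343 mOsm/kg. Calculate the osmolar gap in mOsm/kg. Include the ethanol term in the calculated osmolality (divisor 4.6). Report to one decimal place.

11.4 mOsm/kg

Calculated osmolality = 2·Na + glucose + BUN/2.8 + ethanol/4.6
= 2·138 + 6.1 + 15/2.8 + 203/4.6
= 276 + 6.10 + 5.36 + 44.13
= 331.59 mOsm/kg ≈ 331.6 mOsm/kg
Osmolar gap = measured − calculated = 343 − 331.6 = 11.4 mOsm/kg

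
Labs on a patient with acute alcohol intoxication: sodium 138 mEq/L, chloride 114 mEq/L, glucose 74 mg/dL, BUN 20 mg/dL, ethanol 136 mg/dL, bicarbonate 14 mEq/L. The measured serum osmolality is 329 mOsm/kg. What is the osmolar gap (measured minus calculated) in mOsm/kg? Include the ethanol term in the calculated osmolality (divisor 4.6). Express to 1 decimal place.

12.2 mOsm/kg

Calculated osmolality = 2·Na + glucose/18 + BUN/2.8 + ethanol/4.6
= 2·138 + 74/18 + 20/2.8 + 136/4.6
= 276 + 4.11 + 7.14 + 29.57
= 316.82 mOsm/kg ≈ 316.8 mOsm/kg
Osmolar gap = measured − calculated = 329 − 316.8 = 12.2 mOsm/kg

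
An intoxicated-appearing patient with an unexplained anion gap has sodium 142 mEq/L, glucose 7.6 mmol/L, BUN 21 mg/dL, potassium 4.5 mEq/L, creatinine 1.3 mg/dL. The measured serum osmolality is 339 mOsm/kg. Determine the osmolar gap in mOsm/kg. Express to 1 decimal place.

39.9 mOsm/kg

Calculated osmolality = 2·Na + glucose + BUN/2.8
= 2·142 + 7.6 + 21/2.8
= 284 + 7.60 + 7.50
= 299.1 mOsm/kg ≈ 299.1 mOsm/kg
Osmolar gap = measured − calculated = 339 − 299.1 = 39.9 mOsm/kg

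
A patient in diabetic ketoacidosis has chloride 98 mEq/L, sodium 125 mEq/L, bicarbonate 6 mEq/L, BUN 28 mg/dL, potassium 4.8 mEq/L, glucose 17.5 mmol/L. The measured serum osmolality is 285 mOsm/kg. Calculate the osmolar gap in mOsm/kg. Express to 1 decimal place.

Calculated osmolality = 2·Na + glucose + BUN/2.8
= 2·125 + 17.5 + 28/2.8
= 250 + 17.50 + 10
= 277.5 mOsm/kg ≈ 277.5 mOsm/kg
Osmolar gap = measured − calculated = 285 − 277.5 = 7.5 mOsm/kg

7.5 mOsm/kg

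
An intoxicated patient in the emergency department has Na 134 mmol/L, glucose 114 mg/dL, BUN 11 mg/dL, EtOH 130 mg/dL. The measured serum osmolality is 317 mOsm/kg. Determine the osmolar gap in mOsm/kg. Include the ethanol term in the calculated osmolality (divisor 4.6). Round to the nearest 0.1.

10.5 mOsm/kg

Calculated osmolality = 2·Na + glucose/18 + BUN/2.8 + ethanol/4.6
= 2·134 + 114/18 + 11/2.8 + 130/4.6
= 268 + 6.33 + 3.93 + 28.26
= 306.52 mOsm/kg ≈ 306.5 mOsm/kg
Osmolar gap = measured − calculated = 317 − 306.5 = 10.5 mOsm/kg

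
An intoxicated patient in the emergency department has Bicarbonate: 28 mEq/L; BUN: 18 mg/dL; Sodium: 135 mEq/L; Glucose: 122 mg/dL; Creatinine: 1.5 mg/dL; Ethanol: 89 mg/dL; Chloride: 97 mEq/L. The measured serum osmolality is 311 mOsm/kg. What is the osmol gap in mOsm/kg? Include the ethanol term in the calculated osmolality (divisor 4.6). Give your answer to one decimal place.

Calculated osmolality = 2·Na + glucose/18 + BUN/2.8 + ethanol/4.6
= 2·135 + 122/18 + 18/2.8 + 89/4.6
= 270 + 6.78 + 6.43 + 19.35
= 302.56 mOsm/kg ≈ 302.6 mOsm/kg
Osmolar gap = measured − calculated = 311 − 302.6 = 8.4 mOsm/kg

8.4 mOsm/kg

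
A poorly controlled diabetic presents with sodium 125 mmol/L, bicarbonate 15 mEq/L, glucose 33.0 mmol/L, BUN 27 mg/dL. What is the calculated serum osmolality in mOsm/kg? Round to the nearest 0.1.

Calculated osmolality = 2·Na + glucose + BUN/2.8
= 2·125 + 33 + 27/2.8
= 250 + 33 + 9.64
= 292.64 mOsm/kg

292.6 mOsm/kg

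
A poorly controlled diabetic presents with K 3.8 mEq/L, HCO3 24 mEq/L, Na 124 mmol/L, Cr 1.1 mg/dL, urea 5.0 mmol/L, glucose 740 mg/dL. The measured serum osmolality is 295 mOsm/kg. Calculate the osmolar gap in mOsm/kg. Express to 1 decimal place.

Calculated osmolality = 2·Na + glucose/18 + urea
= 2·124 + 740/18 + 5
= 248 + 41.11 + 5
= 294.11 mOsm/kg ≈ 294.1 mOsm/kg
Osmolar gap = measured − calculated = 295 − 294.1 = 0.9 mOsm/kg

0.9 mOsm/kg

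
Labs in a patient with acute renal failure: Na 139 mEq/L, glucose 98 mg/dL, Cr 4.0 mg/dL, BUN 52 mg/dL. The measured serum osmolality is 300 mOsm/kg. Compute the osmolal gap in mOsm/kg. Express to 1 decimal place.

Calculated osmolality = 2·Na + glucose/18 + BUN/2.8
= 2·139 + 98/18 + 52/2.8
= 278 + 5.44 + 18.57
= 302.01 mOsm/kg ≈ 302.0 mOsm/kg
Osmolar gap = measured − calculated = 300 − 302.0 = -2.0 mOsm/kg

-2.0 mOsm/kg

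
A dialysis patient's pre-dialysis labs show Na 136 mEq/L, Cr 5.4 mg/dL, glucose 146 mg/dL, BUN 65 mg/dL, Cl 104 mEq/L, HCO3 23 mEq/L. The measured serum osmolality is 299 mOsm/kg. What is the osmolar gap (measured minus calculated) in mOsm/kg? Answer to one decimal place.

-4.3 mOsm/kg

Calculated osmolality = 2·Na + glucose/18 + BUN/2.8
= 2·136 + 146/18 + 65/2.8
= 272 + 8.11 + 23.21
= 303.32 mOsm/kg ≈ 303.3 mOsm/kg
Osmolar gap = measured − calculated = 299 − 303.3 = -4.3 mOsm/kg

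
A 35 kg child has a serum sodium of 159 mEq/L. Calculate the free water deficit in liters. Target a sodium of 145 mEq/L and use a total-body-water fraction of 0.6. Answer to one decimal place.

2.0 L

TBW = 0.6 · 35 = 21 L
Free water deficit = TBW · (Na/145 − 1)
= 21 · (159/145 − 1)
= 21 · 0.0966
= 2.03 L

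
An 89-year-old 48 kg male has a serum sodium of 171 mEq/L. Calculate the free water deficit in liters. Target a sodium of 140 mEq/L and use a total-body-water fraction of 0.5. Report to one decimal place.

TBW = 0.5 · 48 = 24 L
Free water deficit = TBW · (Na/140 − 1)
= 24 · (171/140 − 1)
= 24 · 0.2214
= 5.31 L

5.3 L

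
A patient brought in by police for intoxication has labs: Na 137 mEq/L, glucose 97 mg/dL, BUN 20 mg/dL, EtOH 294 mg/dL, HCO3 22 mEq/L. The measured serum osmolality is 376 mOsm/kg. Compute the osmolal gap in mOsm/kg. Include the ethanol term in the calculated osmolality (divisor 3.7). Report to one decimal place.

Calculated osmolality = 2·Na + glucose/18 + BUN/2.8 + ethanol/3.7
= 2·137 + 97/18 + 20/2.8 + 294/3.7
= 274 + 5.39 + 7.14 + 79.46
= 365.99 mOsm/kg ≈ 366.0 mOsm/kg
Osmolar gap = measured − calculated = 376 − 366.0 = 10.0 mOsm/kg

10.0 mOsm/kg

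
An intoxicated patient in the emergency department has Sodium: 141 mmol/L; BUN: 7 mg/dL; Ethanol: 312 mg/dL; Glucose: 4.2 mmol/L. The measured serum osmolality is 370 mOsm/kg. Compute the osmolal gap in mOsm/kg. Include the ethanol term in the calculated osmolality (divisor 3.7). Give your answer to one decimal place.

-3.0 mOsm/kg

Calculated osmolality = 2·Na + glucose + BUN/2.8 + ethanol/3.7
= 2·141 + 4.2 + 7/2.8 + 312/3.7
= 282 + 4.20 + 2.50 + 84.32
= 373.02 mOsm/kg ≈ 373.0 mOsm/kg
Osmolar gap = measured − calculated = 370 − 373.0 = -3.0 mOsm/kg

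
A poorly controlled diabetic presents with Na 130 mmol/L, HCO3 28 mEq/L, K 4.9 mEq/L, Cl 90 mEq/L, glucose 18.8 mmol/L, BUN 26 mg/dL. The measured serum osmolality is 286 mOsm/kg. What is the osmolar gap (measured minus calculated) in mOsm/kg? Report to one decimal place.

-2.1 mOsm/kg

Calculated osmolality = 2·Na + glucose + BUN/2.8
= 2·130 + 18.8 + 26/2.8
= 260 + 18.80 + 9.29
= 288.09 mOsm/kg ≈ 288.1 mOsm/kg
Osmolar gap = measured − calculated = 286 − 288.1 = -2.1 mOsm/kg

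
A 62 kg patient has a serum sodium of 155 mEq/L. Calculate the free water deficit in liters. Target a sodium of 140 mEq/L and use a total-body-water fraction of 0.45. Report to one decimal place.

TBW = 0.45 · 62 = 27.9 L
Free water deficit = TBW · (Na/140 − 1)
= 27.9 · (155/140 − 1)
= 27.9 · 0.1071
= 2.99 L

3.0 L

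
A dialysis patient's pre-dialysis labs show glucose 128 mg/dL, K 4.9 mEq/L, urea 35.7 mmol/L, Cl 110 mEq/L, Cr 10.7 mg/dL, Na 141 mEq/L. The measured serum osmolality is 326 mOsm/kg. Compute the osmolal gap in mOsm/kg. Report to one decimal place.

Calculated osmolality = 2·Na + glucose/18 + urea
= 2·141 + 128/18 + 35.7
= 282 + 7.11 + 35.70
= 324.81 mOsm/kg ≈ 324.8 mOsm/kg
Osmolar gap = measured − calculated = 326 − 324.8 = 1.2 mOsm/kg

1.2 mOsm/kg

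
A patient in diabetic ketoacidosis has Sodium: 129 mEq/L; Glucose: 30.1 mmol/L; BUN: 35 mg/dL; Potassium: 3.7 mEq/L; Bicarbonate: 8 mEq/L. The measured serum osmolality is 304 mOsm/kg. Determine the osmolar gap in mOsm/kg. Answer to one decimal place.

3.4 mOsm/kg

Calculated osmolality = 2·Na + glucose + BUN/2.8
= 2·129 + 30.1 + 35/2.8
= 258 + 30.10 + 12.50
= 300.6 mOsm/kg ≈ 300.6 mOsm/kg
Osmolar gap = measured − calculated = 304 − 300.6 = 3.4 mOsm/kg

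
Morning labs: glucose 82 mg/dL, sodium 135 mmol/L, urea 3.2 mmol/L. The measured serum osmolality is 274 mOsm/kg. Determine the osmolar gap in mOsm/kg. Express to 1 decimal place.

Calculated osmolality = 2·Na + glucose/18 + urea
= 2·135 + 82/18 + 3.2
= 270 + 4.56 + 3.20
= 277.76 mOsm/kg ≈ 277.8 mOsm/kg
Osmolar gap = measured − calculated = 274 − 277.8 = -3.8 mOsm/kg

-3.8 mOsm/kg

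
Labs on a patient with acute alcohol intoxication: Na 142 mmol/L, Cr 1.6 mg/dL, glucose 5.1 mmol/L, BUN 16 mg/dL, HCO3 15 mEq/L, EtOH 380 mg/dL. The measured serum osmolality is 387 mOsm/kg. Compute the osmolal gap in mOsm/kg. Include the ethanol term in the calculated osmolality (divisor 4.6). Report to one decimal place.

Calculated osmolality = 2·Na + glucose + BUN/2.8 + ethanol/4.6
= 2·142 + 5.1 + 16/2.8 + 380/4.6
= 284 + 5.10 + 5.71 + 82.61
= 377.42 mOsm/kg ≈ 377.4 mOsm/kg
Osmolar gap = measured − calculated = 387 − 377.4 = 9.6 mOsm/kg

9.6 mOsm/kg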